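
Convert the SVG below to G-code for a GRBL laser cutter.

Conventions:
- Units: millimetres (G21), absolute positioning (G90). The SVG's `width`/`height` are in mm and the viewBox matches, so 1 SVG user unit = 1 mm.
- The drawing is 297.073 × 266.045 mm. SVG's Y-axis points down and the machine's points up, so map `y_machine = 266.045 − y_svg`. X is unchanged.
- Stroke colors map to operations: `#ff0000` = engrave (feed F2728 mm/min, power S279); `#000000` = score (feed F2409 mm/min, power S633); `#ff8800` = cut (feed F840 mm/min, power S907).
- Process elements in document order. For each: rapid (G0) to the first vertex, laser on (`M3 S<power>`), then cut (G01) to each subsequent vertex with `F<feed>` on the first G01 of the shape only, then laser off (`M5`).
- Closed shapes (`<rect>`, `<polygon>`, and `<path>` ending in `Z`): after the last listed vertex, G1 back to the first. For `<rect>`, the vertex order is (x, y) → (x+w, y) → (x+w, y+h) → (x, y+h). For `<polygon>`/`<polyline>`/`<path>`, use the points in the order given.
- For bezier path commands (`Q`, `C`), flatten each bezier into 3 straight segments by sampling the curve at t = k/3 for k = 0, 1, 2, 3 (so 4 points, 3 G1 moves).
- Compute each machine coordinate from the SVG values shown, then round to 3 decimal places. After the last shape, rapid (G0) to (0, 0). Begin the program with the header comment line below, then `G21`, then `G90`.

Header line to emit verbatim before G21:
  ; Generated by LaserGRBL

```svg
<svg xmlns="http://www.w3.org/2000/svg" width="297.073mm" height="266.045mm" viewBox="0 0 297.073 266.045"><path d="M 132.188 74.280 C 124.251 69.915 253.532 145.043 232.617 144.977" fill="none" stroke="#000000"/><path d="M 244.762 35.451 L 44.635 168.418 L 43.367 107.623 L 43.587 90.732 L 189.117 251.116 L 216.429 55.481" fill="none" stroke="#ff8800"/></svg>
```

; Generated by LaserGRBL
G21
G90
G0 X132.188 Y191.765
M3 S633
G01 X159.345 Y175.361 F2409
G01 X214.112 Y140.338
G01 X232.617 Y121.068
M5
G0 X244.762 Y230.594
M3 S907
G01 X44.635 Y97.627 F840
G01 X43.367 Y158.422
G01 X43.587 Y175.313
G01 X189.117 Y14.929
G01 X216.429 Y210.564
M5
G0 X0.000 Y0.000

1 u = 1 mm; y_m = 266.045 − y.

[1] `<path>` cubic bezier, #000000→score S633 F2409: (132.188,191.765) → (159.345,175.361) → (214.112,140.338) → (232.617,121.068)

[2] `<path>` open polyline, #ff8800→cut S907 F840: (244.762,230.594) → (44.635,97.627) → (43.367,158.422) → (43.587,175.313) → (189.117,14.929) → (216.429,210.564)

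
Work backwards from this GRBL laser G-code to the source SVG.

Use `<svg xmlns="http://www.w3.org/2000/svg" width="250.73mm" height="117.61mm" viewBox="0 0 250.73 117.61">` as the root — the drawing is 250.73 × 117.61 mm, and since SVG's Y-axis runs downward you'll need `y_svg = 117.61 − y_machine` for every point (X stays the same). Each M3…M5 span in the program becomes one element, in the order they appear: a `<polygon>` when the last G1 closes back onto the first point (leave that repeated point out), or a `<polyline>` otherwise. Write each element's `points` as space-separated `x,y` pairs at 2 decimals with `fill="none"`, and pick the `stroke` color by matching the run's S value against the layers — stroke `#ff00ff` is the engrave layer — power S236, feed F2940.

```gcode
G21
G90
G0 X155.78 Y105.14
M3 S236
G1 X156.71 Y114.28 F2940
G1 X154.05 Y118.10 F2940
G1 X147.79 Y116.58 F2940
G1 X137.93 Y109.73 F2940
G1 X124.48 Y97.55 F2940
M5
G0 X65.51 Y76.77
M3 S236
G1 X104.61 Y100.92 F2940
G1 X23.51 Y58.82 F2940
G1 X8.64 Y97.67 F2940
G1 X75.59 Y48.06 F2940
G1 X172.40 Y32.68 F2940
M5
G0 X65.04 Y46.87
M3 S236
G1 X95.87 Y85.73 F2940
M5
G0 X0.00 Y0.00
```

Each laser-on run becomes one SVG element. Flip Y back into SVG space with y_svg = 117.61 − y_machine. Every run uses S236, so all elements get stroke `#ff00ff` (engrave).

Run 1: The run is open, so emit a `<polyline>` with points (Y-flipped): 155.78,12.47 156.71,3.33 154.05,-0.49 147.79,1.03 137.93,7.88 124.48,20.06.

Run 2: The run is open, so emit a `<polyline>` with points (Y-flipped): 65.51,40.84 104.61,16.69 23.51,58.79 8.64,19.94 75.59,69.55 172.40,84.93.

Run 3: The run is open, so emit a `<polyline>` with points (Y-flipped): 65.04,70.74 95.87,31.88.

<svg xmlns="http://www.w3.org/2000/svg" width="250.73mm" height="117.61mm" viewBox="0 0 250.73 117.61">
  <polyline points="155.78,12.47 156.71,3.33 154.05,-0.49 147.79,1.03 137.93,7.88 124.48,20.06" fill="none" stroke="#ff00ff"/>
  <polyline points="65.51,40.84 104.61,16.69 23.51,58.79 8.64,19.94 75.59,69.55 172.40,84.93" fill="none" stroke="#ff00ff"/>
  <polyline points="65.04,70.74 95.87,31.88" fill="none" stroke="#ff00ff"/>
</svg>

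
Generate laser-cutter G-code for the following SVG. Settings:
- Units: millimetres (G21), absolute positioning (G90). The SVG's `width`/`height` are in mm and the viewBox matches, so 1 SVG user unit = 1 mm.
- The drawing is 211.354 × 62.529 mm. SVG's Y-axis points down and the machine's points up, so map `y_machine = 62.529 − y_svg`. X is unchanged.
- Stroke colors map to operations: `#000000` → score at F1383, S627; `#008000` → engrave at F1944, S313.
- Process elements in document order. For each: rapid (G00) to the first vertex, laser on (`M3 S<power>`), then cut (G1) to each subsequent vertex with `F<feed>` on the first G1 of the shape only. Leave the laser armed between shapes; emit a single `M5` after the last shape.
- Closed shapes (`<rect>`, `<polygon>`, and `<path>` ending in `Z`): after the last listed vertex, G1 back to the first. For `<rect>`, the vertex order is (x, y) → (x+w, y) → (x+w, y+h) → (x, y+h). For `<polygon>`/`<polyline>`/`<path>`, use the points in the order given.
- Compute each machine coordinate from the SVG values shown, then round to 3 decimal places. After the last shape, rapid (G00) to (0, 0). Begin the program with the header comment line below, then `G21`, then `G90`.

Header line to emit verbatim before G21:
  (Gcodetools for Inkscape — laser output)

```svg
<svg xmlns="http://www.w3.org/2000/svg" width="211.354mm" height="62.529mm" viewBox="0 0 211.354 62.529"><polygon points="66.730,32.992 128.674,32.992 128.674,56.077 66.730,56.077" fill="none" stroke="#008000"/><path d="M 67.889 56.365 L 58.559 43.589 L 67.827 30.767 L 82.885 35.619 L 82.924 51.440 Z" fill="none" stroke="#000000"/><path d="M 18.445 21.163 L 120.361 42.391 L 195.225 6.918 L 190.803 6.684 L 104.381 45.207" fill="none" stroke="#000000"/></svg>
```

(Gcodetools for Inkscape — laser output)
G21
G90
G00 X66.730 Y29.537
M3 S313
G1 X128.674 Y29.537 F1944
G1 X128.674 Y6.452
G1 X66.730 Y6.452
G1 X66.730 Y29.537
G00 X67.889 Y6.164
M3 S627
G1 X58.559 Y18.940 F1383
G1 X67.827 Y31.762
G1 X82.885 Y26.910
G1 X82.924 Y11.089
G1 X67.889 Y6.164
G00 X18.445 Y41.366
M3 S627
G1 X120.361 Y20.138 F1383
G1 X195.225 Y55.611
G1 X190.803 Y55.845
G1 X104.381 Y17.322
M5
G00 X0.000 Y0.000

Since the viewBox matches the mm dimensions, user units are millimetres directly. The only transform is the Y-flip y_m = 62.529 − y_svg.

Shape 1 is a rectangle drawn with `<polygon>`. Its stroke #008000 means engrave at S313, F1944. After flipping Y the toolpath is (66.730,29.537) → (128.674,29.537) → (128.674,6.452) → (66.730,6.452) → (66.730,29.537), returning to the start.

Shape 2 is a regular polygon drawn with `<path>`. Its stroke #000000 means score at S627, F1383. After flipping Y the toolpath is (67.889,6.164) → (58.559,18.940) → (67.827,31.762) → (82.885,26.910) → (82.924,11.089) → (67.889,6.164), returning to the start.

Shape 3 is a open polyline drawn with `<path>`. Its stroke #000000 means score at S627, F1383. After flipping Y the toolpath is (18.445,41.366) → (120.361,20.138) → (195.225,55.611) → (190.803,55.845) → (104.381,17.322).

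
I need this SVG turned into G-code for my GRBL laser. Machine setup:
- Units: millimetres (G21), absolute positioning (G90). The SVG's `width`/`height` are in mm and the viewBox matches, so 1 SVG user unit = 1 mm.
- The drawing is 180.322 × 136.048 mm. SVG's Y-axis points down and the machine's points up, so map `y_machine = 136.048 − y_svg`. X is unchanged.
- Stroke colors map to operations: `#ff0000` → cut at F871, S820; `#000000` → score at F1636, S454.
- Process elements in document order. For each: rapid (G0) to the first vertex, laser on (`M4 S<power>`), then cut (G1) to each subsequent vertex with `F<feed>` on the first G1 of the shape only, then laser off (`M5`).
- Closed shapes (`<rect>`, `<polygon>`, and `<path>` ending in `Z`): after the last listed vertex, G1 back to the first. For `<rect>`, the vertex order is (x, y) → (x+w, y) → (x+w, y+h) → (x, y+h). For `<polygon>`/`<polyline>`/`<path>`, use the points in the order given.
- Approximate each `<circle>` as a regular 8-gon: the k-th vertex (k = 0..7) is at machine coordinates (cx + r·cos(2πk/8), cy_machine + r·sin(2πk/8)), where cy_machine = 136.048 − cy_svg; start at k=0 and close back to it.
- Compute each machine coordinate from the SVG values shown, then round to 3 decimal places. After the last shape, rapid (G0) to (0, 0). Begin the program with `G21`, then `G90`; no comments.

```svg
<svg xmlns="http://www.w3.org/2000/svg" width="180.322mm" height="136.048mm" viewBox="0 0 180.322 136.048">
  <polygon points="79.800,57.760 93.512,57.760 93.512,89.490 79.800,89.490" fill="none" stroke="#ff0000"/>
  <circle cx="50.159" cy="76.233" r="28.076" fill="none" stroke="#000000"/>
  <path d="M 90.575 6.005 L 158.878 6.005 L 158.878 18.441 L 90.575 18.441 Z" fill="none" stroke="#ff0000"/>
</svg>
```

G21
G90
G0 X79.800 Y78.288
M4 S820
G1 X93.512 Y78.288 F871
G1 X93.512 Y46.558
G1 X79.800 Y46.558
G1 X79.800 Y78.288
M5
G0 X78.235 Y59.815
M4 S454
G1 X70.012 Y79.668 F1636
G1 X50.159 Y87.891
G1 X30.306 Y79.668
G1 X22.083 Y59.815
G1 X30.306 Y39.962
G1 X50.159 Y31.739
G1 X70.012 Y39.962
G1 X78.235 Y59.815
M5
G0 X90.575 Y130.043
M4 S820
G1 X158.878 Y130.043 F871
G1 X158.878 Y117.607
G1 X90.575 Y117.607
G1 X90.575 Y130.043
M5
G0 X0.000 Y0.000

Since the viewBox matches the mm dimensions, user units are millimetres directly. The only transform is the Y-flip y_m = 136.048 − y_svg.

Shape 1 is a rectangle drawn with `<polygon>`. Its stroke #ff0000 means cut at S820, F871. After flipping Y the toolpath is (79.800,78.288) → (93.512,78.288) → (93.512,46.558) → (79.800,46.558) → (79.800,78.288), returning to the start.

Shape 2 is a circle drawn with `<circle>`. Its stroke #000000 means score at S454, F1636. After flipping Y the toolpath is (78.235,59.815) → (70.012,79.668) → (50.159,87.891) → (30.306,79.668) → (22.083,59.815) → (30.306,39.962) → (50.159,31.739) → (70.012,39.962) → (78.235,59.815), returning to the start.

Shape 3 is a rectangle drawn with `<path>`. Its stroke #ff0000 means cut at S820, F871. After flipping Y the toolpath is (90.575,130.043) → (158.878,130.043) → (158.878,117.607) → (90.575,117.607) → (90.575,130.043), returning to the start.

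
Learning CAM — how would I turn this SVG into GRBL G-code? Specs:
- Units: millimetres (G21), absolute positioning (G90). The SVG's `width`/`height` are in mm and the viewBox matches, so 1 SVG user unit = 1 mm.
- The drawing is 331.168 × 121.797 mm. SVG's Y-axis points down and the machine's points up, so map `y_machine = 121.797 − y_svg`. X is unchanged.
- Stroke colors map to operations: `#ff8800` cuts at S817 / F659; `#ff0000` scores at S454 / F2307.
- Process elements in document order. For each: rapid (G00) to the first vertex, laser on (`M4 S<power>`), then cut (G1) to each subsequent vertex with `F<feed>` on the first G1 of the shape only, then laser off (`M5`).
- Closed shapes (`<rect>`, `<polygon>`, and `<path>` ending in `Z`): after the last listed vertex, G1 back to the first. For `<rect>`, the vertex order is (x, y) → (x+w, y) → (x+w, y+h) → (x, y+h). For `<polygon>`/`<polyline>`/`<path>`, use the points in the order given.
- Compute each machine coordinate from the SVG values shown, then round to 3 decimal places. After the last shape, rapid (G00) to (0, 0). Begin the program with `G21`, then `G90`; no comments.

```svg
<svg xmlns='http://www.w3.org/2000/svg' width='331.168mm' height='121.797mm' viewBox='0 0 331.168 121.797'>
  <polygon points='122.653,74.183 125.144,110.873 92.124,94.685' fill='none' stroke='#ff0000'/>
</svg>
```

G21
G90
G00 X122.653 Y47.614
M4 S454
G1 X125.144 Y10.924 F2307
G1 X92.124 Y27.112
G1 X122.653 Y47.614
M5
G00 X0.000 Y0.000

1 u = 1 mm; y_m = 121.797 − y.

[1] `<polygon>` regular polygon, #ff0000→score S454 F2307: (122.653,47.614) → (125.144,10.924) → (92.124,27.112) → (122.653,47.614) (closed)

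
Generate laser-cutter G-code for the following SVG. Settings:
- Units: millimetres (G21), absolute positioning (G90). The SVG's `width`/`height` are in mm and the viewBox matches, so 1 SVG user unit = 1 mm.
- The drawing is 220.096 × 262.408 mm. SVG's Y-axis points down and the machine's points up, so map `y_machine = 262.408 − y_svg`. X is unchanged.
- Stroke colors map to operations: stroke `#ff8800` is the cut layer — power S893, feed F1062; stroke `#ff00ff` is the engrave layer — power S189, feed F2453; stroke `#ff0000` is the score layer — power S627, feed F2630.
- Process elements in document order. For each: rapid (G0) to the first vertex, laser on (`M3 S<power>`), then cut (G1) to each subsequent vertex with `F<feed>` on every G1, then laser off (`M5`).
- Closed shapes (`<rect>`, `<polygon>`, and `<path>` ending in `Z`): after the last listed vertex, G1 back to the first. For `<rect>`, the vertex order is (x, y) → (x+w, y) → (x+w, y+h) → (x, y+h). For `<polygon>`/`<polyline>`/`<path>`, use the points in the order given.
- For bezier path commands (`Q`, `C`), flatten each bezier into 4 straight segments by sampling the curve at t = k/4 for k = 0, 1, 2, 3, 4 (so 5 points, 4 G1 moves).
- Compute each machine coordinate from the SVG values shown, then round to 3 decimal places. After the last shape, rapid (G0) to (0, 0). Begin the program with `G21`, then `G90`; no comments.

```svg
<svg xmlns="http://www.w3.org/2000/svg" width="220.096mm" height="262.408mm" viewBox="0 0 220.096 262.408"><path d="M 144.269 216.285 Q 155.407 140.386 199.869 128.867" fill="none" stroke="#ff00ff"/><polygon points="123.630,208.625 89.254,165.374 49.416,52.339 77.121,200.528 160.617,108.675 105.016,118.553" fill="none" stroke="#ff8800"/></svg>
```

1 u = 1 mm; y_m = 262.408 − y.

[1] `<path>` quadratic bezier, #ff00ff→engrave S189 F2453: (144.269,46.123) → (151.921,80.049) → (163.738,105.927) → (179.721,123.758) → (199.869,133.541)

[2] `<polygon>` closed polygon, #ff8800→cut S893 F1062: (123.630,53.783) → (89.254,97.034) → (49.416,210.069) → (77.121,61.880) → (160.617,153.733) → (105.016,143.855) → (123.630,53.783) (closed)

G21
G90
G0 X144.269 Y46.123
M3 S189
G1 X151.921 Y80.049 F2453
G1 X163.738 Y105.927 F2453
G1 X179.721 Y123.758 F2453
G1 X199.869 Y133.541 F2453
M5
G0 X123.630 Y53.783
M3 S893
G1 X89.254 Y97.034 F1062
G1 X49.416 Y210.069 F1062
G1 X77.121 Y61.880 F1062
G1 X160.617 Y153.733 F1062
G1 X105.016 Y143.855 F1062
G1 X123.630 Y53.783 F1062
M5
G0 X0.000 Y0.000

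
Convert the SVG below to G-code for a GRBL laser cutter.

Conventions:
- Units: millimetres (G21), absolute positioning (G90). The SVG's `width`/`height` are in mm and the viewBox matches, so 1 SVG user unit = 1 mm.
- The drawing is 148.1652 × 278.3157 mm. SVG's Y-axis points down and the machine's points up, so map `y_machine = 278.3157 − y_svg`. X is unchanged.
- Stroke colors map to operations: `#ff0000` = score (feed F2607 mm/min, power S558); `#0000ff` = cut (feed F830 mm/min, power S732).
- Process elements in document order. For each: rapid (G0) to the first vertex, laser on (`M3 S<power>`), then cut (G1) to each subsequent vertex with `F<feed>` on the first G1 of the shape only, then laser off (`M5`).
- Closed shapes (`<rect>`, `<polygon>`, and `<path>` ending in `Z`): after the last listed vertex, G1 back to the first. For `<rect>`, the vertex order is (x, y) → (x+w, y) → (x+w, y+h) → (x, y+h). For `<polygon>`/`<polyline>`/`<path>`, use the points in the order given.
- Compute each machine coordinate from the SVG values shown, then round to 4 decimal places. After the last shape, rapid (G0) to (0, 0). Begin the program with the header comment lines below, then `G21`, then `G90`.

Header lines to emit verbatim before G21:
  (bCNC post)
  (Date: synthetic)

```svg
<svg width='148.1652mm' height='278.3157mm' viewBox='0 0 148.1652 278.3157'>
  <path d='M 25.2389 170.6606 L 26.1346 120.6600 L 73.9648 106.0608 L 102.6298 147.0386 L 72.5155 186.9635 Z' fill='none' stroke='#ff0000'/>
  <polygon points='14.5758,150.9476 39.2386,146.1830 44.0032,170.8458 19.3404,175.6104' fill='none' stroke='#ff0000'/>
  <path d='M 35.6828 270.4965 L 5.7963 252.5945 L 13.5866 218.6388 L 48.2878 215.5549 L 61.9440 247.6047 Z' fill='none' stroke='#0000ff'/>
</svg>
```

(bCNC post)
(Date: synthetic)
G21
G90
G0 X25.2389 Y107.6551
M3 S558
G1 X26.1346 Y157.6557 F2607
G1 X73.9648 Y172.2549
G1 X102.6298 Y131.2771
G1 X72.5155 Y91.3522
G1 X25.2389 Y107.6551
M5
G0 X14.5758 Y127.3681
M3 S558
G1 X39.2386 Y132.1327 F2607
G1 X44.0032 Y107.4699
G1 X19.3404 Y102.7053
G1 X14.5758 Y127.3681
M5
G0 X35.6828 Y7.8192
M3 S732
G1 X5.7963 Y25.7212 F830
G1 X13.5866 Y59.6769
G1 X48.2878 Y62.7608
G1 X61.9440 Y30.7110
G1 X35.6828 Y7.8192
M5
G0 X0.0000 Y0.0000

Since the viewBox matches the mm dimensions, user units are millimetres directly. The only transform is the Y-flip y_m = 278.3157 − y_svg.

Shape 1 is a regular polygon drawn with `<path>`. Its stroke #ff0000 means score at S558, F2607. After flipping Y the toolpath is (25.2389,107.6551) → (26.1346,157.6557) → (73.9648,172.2549) → (102.6298,131.2771) → (72.5155,91.3522) → (25.2389,107.6551), returning to the start.

Shape 2 is a regular polygon drawn with `<polygon>`. Its stroke #ff0000 means score at S558, F2607. After flipping Y the toolpath is (14.5758,127.3681) → (39.2386,132.1327) → (44.0032,107.4699) → (19.3404,102.7053) → (14.5758,127.3681), returning to the start.

Shape 3 is a regular polygon drawn with `<path>`. Its stroke #0000ff means cut at S732, F830. After flipping Y the toolpath is (35.6828,7.8192) → (5.7963,25.7212) → (13.5866,59.6769) → (48.2878,62.7608) → (61.9440,30.7110) → (35.6828,7.8192), returning to the start.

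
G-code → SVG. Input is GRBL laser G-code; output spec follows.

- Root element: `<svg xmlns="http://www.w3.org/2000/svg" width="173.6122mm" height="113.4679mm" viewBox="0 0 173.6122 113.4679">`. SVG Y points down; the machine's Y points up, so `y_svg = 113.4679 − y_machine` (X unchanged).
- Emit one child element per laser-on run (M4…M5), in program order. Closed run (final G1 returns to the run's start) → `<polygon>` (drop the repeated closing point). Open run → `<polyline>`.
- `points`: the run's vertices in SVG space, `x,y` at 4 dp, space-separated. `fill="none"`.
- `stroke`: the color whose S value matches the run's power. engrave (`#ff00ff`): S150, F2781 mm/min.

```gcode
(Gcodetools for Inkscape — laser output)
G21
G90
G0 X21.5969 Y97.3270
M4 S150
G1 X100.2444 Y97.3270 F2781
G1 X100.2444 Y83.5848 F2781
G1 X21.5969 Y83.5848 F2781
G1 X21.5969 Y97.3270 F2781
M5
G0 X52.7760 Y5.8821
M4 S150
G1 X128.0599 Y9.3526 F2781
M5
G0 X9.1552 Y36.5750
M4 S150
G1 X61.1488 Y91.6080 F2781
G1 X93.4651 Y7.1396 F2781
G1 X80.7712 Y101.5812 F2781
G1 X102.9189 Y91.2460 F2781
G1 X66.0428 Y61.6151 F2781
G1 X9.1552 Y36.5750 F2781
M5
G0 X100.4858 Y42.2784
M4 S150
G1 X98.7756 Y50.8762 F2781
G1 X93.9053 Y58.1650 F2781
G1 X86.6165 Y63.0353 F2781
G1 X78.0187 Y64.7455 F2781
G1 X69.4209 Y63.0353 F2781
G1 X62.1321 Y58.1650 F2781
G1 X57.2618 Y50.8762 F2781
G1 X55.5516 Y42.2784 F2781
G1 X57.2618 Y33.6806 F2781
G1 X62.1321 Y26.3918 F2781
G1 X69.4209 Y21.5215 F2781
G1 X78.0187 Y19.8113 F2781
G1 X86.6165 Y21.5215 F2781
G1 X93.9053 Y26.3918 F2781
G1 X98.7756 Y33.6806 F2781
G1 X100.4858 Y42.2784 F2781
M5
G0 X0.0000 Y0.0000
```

<svg xmlns="http://www.w3.org/2000/svg" width="173.6122mm" height="113.4679mm" viewBox="0 0 173.6122 113.4679">
  <polygon points="21.5969,16.1409 100.2444,16.1409 100.2444,29.8831 21.5969,29.8831" fill="none" stroke="#ff00ff"/>
  <polyline points="52.7760,107.5858 128.0599,104.1153" fill="none" stroke="#ff00ff"/>
  <polygon points="9.1552,76.8929 61.1488,21.8599 93.4651,106.3283 80.7712,11.8867 102.9189,22.2219 66.0428,51.8528" fill="none" stroke="#ff00ff"/>
  <polygon points="100.4858,71.1895 98.7756,62.5917 93.9053,55.3029 86.6165,50.4326 78.0187,48.7224 69.4209,50.4326 62.1321,55.3029 57.2618,62.5917 55.5516,71.1895 57.2618,79.7873 62.1321,87.0761 69.4209,91.9464 78.0187,93.6566 86.6165,91.9464 93.9053,87.0761 98.7756,79.7873" fill="none" stroke="#ff00ff"/>
</svg>

y_svg = 113.4679 − y_m. Every run uses S150, so all elements get stroke `#ff00ff` (engrave).

[1] closed run; points: 21.5969,16.1409 100.2444,16.1409 100.2444,29.8831 21.5969,29.8831

[2] open run; points: 52.7760,107.5858 128.0599,104.1153

[3] closed run; points: 9.1552,76.8929 61.1488,21.8599 93.4651,106.3283 80.7712,11.8867 102.9189,22.2219 66.0428,51.8528

[4] closed run; points: 100.4858,71.1895 98.7756,62.5917 93.9053,55.3029 86.6165,50.4326 78.0187,48.7224 69.4209,50.4326 62.1321,55.3029 57.2618,62.5917 55.5516,71.1895 57.2618,79.7873 62.1321,87.0761 69.4209,91.9464 78.0187,93.6566 86.6165,91.9464 93.9053,87.0761 98.7756,79.7873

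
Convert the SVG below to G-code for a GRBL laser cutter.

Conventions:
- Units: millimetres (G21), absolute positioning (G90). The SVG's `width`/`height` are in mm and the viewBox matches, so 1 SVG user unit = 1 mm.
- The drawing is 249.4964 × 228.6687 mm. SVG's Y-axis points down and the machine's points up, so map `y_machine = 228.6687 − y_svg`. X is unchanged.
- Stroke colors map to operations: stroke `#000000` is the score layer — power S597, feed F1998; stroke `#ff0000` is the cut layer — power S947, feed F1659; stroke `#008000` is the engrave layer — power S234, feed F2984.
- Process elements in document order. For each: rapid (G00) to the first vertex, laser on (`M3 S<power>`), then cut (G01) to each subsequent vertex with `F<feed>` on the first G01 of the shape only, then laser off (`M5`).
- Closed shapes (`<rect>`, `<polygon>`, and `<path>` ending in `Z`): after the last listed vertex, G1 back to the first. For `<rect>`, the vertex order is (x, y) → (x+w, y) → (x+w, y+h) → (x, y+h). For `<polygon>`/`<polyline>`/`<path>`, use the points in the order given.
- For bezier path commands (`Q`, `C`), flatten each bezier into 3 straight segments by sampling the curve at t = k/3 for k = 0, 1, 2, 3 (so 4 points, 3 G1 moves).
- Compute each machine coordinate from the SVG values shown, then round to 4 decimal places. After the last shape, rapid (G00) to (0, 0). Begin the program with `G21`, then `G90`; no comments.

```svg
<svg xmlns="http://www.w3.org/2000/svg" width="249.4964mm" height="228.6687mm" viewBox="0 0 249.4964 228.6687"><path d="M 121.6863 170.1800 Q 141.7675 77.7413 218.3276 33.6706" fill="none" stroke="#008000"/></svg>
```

G21
G90
G00 X121.6863 Y58.4887
M3 S234
G01 X141.3492 Y114.7403 F2984
G01 X173.5630 Y160.2434
G01 X218.3276 Y194.9981
M5
G00 X0.0000 Y0.0000

viewBox `0 0 249.4964 228.6687` with mm width/height → 1 unit = 1 mm. Flip: y_m = 228.6687 − y_svg.

**Shape 1** — `<path>` quadratic bezier, stroke `#008000` → engrave (S234, F2984). Control points (SVG): P0=(121.6863,170.1800), P1=(141.7675,77.7413), P2=(218.3276,33.6706); sampled at t=k/3. Machine vertices: (121.6863,58.4887) → (141.3492,114.7403) → (173.5630,160.2434) → (218.3276,194.9981). Open path.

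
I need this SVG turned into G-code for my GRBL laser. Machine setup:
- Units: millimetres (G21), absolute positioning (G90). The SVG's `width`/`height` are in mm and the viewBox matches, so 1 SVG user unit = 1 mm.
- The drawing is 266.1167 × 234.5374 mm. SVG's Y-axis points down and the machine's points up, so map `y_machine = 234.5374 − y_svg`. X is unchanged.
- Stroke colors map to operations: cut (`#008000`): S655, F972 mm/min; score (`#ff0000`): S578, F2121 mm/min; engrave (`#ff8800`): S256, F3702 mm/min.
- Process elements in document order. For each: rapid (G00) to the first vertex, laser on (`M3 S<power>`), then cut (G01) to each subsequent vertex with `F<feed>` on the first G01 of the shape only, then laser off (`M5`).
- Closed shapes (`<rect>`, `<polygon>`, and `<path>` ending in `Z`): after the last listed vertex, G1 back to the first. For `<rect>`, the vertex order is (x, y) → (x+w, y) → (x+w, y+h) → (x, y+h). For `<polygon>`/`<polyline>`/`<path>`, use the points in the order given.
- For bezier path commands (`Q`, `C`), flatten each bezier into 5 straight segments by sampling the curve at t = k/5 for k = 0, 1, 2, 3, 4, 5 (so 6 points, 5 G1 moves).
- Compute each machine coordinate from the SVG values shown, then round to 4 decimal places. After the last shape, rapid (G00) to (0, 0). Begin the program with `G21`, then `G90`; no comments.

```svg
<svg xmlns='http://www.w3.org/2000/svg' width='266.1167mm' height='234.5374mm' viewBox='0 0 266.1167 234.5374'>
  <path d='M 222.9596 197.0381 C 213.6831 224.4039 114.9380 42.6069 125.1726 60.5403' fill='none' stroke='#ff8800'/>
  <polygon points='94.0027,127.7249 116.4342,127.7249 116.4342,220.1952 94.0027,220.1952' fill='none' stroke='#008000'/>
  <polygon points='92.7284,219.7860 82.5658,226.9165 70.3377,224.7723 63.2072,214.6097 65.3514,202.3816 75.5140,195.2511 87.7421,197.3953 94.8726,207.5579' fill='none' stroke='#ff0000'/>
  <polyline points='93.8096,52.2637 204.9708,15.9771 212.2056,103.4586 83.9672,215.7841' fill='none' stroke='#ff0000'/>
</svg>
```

G21
G90
G00 X222.9596 Y37.4993
M3 S256
G01 X208.2451 Y42.9082 F3702
G01 X181.5836 Y78.8893
G01 X152.5006 Y125.8158
G01 X130.5218 Y164.0606
G01 X125.1726 Y173.9971
M5
G00 X94.0027 Y106.8125
M3 S655
G01 X116.4342 Y106.8125 F972
G01 X116.4342 Y14.3422
G01 X94.0027 Y14.3422
G01 X94.0027 Y106.8125
M5
G00 X92.7284 Y14.7514
M3 S578
G01 X82.5658 Y7.6209 F2121
G01 X70.3377 Y9.7651
G01 X63.2072 Y19.9277
G01 X65.3514 Y32.1558
G01 X75.5140 Y39.2863
G01 X87.7421 Y37.1421
G01 X94.8726 Y26.9795
G01 X92.7284 Y14.7514
M5
G00 X93.8096 Y182.2737
M3 S578
G01 X204.9708 Y218.5603 F2121
G01 X212.2056 Y131.0788
G01 X83.9672 Y18.7533
M5
G00 X0.0000 Y0.0000

viewBox `0 0 266.1167 234.5374` with mm width/height → 1 unit = 1 mm. Flip: y_m = 234.5374 − y_svg.

**Shape 1** — `<path>` cubic bezier, stroke `#ff8800` → engrave (S256, F3702). Control points (SVG): P0=(222.9596,197.0381), P1=(213.6831,224.4039), P2=(114.9380,42.6069), P3=(125.1726,60.5403); sampled at t=k/5. Machine vertices: (222.9596,37.4993) → (208.2451,42.9082) → (181.5836,78.8893) → (152.5006,125.8158) → (130.5218,164.0606) → (125.1726,173.9971). Open path.

**Shape 2** — `<polygon>` rectangle, stroke `#008000` → cut (S655, F972). Machine vertices: (94.0027,106.8125) → (116.4342,106.8125) → (116.4342,14.3422) → (94.0027,14.3422) → (94.0027,106.8125). Closed: final G1 returns to the first vertex.

**Shape 3** — `<polygon>` regular polygon, stroke `#ff0000` → score (S578, F2121). Machine vertices: (92.7284,14.7514) → (82.5658,7.6209) → (70.3377,9.7651) → (63.2072,19.9277) → (65.3514,32.1558) → (75.5140,39.2863) → (87.7421,37.1421) → (94.8726,26.9795) → (92.7284,14.7514). Closed: final G1 returns to the first vertex.

**Shape 4** — `<polyline>` open polyline, stroke `#ff0000` → score (S578, F2121). Machine vertices: (93.8096,182.2737) → (204.9708,218.5603) → (212.2056,131.0788) → (83.9672,18.7533). Open path.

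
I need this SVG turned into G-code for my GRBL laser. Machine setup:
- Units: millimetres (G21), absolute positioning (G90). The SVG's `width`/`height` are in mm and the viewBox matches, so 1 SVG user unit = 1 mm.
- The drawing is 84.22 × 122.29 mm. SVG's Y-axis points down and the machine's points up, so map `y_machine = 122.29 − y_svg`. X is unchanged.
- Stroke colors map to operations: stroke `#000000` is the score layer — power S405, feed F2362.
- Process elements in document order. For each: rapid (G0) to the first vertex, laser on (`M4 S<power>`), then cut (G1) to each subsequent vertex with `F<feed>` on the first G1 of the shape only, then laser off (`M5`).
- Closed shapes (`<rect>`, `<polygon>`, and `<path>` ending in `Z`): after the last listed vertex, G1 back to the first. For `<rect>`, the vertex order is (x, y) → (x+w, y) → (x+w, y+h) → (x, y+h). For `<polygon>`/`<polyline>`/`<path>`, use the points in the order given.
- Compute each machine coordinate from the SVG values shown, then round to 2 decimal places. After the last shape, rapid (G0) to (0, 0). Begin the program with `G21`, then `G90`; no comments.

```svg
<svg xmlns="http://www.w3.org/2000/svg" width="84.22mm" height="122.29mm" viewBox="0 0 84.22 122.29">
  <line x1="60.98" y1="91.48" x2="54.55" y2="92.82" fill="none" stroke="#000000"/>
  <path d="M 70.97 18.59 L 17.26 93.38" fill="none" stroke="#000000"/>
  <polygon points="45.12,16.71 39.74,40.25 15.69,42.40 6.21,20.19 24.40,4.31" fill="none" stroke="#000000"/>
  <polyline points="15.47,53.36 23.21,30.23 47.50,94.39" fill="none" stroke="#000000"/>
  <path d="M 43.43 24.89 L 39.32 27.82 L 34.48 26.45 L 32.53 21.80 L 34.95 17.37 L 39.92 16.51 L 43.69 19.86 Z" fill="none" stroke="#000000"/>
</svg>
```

G21
G90
G0 X60.98 Y30.81
M4 S405
G1 X54.55 Y29.47 F2362
M5
G0 X70.97 Y103.70
M4 S405
G1 X17.26 Y28.91 F2362
M5
G0 X45.12 Y105.58
M4 S405
G1 X39.74 Y82.04 F2362
G1 X15.69 Y79.89
G1 X6.21 Y102.10
G1 X24.40 Y117.98
G1 X45.12 Y105.58
M5
G0 X15.47 Y68.93
M4 S405
G1 X23.21 Y92.06 F2362
G1 X47.50 Y27.90
M5
G0 X43.43 Y97.40
M4 S405
G1 X39.32 Y94.47 F2362
G1 X34.48 Y95.84
G1 X32.53 Y100.49
G1 X34.95 Y104.92
G1 X39.92 Y105.78
G1 X43.69 Y102.43
G1 X43.43 Y97.40
M5
G0 X0.00 Y0.00

1 u = 1 mm; y_m = 122.29 − y.

[1] `<line>` line segment, #000000→score S405 F2362: (60.98,30.81) → (54.55,29.47)

[2] `<path>` line segment, #000000→score S405 F2362: (70.97,103.70) → (17.26,28.91)

[3] `<polygon>` regular polygon, #000000→score S405 F2362: (45.12,105.58) → (39.74,82.04) → (15.69,79.89) → (6.21,102.10) → (24.40,117.98) → (45.12,105.58) (closed)

[4] `<polyline>` open polyline, #000000→score S405 F2362: (15.47,68.93) → (23.21,92.06) → (47.50,27.90)

[5] `<path>` regular polygon, #000000→score S405 F2362: (43.43,97.40) → (39.32,94.47) → (34.48,95.84) → (32.53,100.49) → (34.95,104.92) → (39.92,105.78) → (43.69,102.43) → (43.43,97.40) (closed)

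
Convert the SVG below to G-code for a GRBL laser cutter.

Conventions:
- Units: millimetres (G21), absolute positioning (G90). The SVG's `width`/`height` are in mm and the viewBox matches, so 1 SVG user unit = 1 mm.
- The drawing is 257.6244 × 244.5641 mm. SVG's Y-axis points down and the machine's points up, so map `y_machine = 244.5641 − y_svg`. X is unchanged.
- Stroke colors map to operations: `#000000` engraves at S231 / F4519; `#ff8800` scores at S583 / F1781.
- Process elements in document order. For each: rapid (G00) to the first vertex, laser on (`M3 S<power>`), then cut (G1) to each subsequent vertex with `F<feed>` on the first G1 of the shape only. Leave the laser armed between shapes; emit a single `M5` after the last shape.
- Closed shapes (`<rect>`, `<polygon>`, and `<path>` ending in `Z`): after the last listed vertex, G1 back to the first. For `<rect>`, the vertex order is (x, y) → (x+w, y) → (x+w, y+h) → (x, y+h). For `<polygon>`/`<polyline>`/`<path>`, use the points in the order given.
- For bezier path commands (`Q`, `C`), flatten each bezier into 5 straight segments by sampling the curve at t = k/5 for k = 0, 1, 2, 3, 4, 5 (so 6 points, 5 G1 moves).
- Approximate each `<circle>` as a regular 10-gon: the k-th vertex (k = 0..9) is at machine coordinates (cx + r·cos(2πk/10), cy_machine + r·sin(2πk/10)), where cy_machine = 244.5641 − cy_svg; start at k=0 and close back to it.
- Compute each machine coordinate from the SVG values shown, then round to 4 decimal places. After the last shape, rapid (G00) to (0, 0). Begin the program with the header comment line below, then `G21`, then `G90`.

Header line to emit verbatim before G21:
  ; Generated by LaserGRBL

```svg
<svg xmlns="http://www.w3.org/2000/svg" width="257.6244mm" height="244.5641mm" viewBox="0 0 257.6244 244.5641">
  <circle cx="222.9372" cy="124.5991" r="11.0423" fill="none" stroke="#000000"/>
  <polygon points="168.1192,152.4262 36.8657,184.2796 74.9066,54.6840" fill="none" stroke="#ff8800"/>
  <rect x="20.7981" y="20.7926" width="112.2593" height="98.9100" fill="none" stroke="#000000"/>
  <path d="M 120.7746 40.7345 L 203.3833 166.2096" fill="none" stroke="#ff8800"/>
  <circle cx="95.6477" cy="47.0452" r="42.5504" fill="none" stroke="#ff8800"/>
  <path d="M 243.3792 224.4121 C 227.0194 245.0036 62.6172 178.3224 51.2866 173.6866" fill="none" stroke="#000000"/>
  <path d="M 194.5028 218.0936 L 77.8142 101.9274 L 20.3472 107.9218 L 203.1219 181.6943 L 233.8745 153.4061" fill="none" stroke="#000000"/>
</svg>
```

; Generated by LaserGRBL
G21
G90
G00 X233.9795 Y119.9650
M3 S231
G1 X231.8706 Y126.4555 F4519
G1 X226.3495 Y130.4669
G1 X219.5249 Y130.4669
G1 X214.0038 Y126.4555
G1 X211.8949 Y119.9650
G1 X214.0038 Y113.4745
G1 X219.5249 Y109.4631
G1 X226.3495 Y109.4631
G1 X231.8706 Y113.4745
G1 X233.9795 Y119.9650
G00 X168.1192 Y92.1379
M3 S583
G1 X36.8657 Y60.2845 F1781
G1 X74.9066 Y189.8801
G1 X168.1192 Y92.1379
G00 X20.7981 Y223.7715
M3 S231
G1 X133.0574 Y223.7715 F4519
G1 X133.0574 Y124.8615
G1 X20.7981 Y124.8615
G1 X20.7981 Y223.7715
G00 X120.7746 Y203.8296
M3 S583
G1 X203.3833 Y78.3545 F1781
G00 X138.1981 Y197.5189
M3 S583
G1 X130.0717 Y222.5294 F1781
G1 X108.7965 Y237.9867
G1 X82.4989 Y237.9867
G1 X61.2237 Y222.5294
G1 X53.0973 Y197.5189
G1 X61.2237 Y172.5084
G1 X82.4989 Y157.0511
G1 X108.7965 Y157.0511
G1 X130.0717 Y172.5084
G1 X138.1981 Y197.5189
G00 X243.3792 Y20.1520
M3 S231
G1 X218.2071 Y17.0753 F4519
G1 X171.9584 Y27.7767
G1 X119.0864 Y45.0891
G1 X74.0446 Y61.8451
G1 X51.2866 Y70.8775
G00 X194.5028 Y26.4705
M3 S231
G1 X77.8142 Y142.6367 F4519
G1 X20.3472 Y136.6423
G1 X203.1219 Y62.8698
G1 X233.8745 Y91.1580
M5
G00 X0.0000 Y0.0000

viewBox `0 0 257.6244 244.5641` with mm width/height → 1 unit = 1 mm. Flip: y_m = 244.5641 − y_svg.

**Shape 1** — `<circle>` circle, stroke `#000000` → engrave (S231, F4519). Machine vertices: (233.9795,119.9650) → (231.8706,126.4555) → (226.3495,130.4669) → (219.5249,130.4669) → (214.0038,126.4555) → (211.8949,119.9650) → (214.0038,113.4745) → (219.5249,109.4631) → (226.3495,109.4631) → (231.8706,113.4745) → (233.9795,119.9650). Closed: final G1 returns to the first vertex.

**Shape 2** — `<polygon>` regular polygon, stroke `#ff8800` → score (S583, F1781). Machine vertices: (168.1192,92.1379) → (36.8657,60.2845) → (74.9066,189.8801) → (168.1192,92.1379). Closed: final G1 returns to the first vertex.

**Shape 3** — `<rect>` rectangle, stroke `#000000` → engrave (S231, F4519). Machine vertices: (20.7981,223.7715) → (133.0574,223.7715) → (133.0574,124.8615) → (20.7981,124.8615) → (20.7981,223.7715). Closed: final G1 returns to the first vertex.

**Shape 4** — `<path>` line segment, stroke `#ff8800` → score (S583, F1781). Machine vertices: (120.7746,203.8296) → (203.3833,78.3545). Open path.

**Shape 5** — `<circle>` circle, stroke `#ff8800` → score (S583, F1781). Machine vertices: (138.1981,197.5189) → (130.0717,222.5294) → (108.7965,237.9867) → (82.4989,237.9867) → (61.2237,222.5294) → (53.0973,197.5189) → (61.2237,172.5084) → (82.4989,157.0511) → (108.7965,157.0511) → (130.0717,172.5084) → (138.1981,197.5189). Closed: final G1 returns to the first vertex.

**Shape 6** — `<path>` cubic bezier, stroke `#000000` → engrave (S231, F4519). Control points (SVG): P0=(243.3792,224.4121), P1=(227.0194,245.0036), P2=(62.6172,178.3224), P3=(51.2866,173.6866); sampled at t=k/5. Machine vertices: (243.3792,20.1520) → (218.2071,17.0753) → (171.9584,27.7767) → (119.0864,45.0891) → (74.0446,61.8451) → (51.2866,70.8775). Open path.

**Shape 7** — `<path>` open polyline, stroke `#000000` → engrave (S231, F4519). Machine vertices: (194.5028,26.4705) → (77.8142,142.6367) → (20.3472,136.6423) → (203.1219,62.8698) → (233.8745,91.1580). Open path.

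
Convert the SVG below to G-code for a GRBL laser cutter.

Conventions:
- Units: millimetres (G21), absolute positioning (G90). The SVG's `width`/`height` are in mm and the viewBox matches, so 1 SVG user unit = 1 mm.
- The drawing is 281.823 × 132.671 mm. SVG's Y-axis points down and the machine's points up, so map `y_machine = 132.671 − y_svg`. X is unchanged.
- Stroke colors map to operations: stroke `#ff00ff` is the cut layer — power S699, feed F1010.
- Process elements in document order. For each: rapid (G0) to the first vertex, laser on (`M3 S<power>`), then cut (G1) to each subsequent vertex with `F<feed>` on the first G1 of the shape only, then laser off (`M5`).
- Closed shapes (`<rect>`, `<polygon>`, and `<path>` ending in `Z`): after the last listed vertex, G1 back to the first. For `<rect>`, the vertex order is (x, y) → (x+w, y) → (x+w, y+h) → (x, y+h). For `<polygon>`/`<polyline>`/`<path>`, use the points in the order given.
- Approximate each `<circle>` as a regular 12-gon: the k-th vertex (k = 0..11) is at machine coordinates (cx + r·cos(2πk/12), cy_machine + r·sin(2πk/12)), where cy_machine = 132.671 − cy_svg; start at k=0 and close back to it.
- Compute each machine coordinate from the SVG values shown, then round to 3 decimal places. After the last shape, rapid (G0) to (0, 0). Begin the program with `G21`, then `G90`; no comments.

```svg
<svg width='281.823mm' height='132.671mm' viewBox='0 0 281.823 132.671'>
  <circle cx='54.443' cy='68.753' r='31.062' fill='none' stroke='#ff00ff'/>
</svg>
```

G21
G90
G0 X85.505 Y63.918
M3 S699
G1 X81.343 Y79.449 F1010
G1 X69.974 Y90.818
G1 X54.443 Y94.980
G1 X38.912 Y90.818
G1 X27.543 Y79.449
G1 X23.381 Y63.918
G1 X27.543 Y48.387
G1 X38.912 Y37.018
G1 X54.443 Y32.856
G1 X69.974 Y37.018
G1 X81.343 Y48.387
G1 X85.505 Y63.918
M5
G0 X0.000 Y0.000

1 u = 1 mm; y_m = 132.671 − y.

[1] `<circle>` circle, #ff00ff→cut S699 F1010: (85.505,63.918) → (81.343,79.449) → (69.974,90.818) → (54.443,94.980) → (38.912,90.818) → (27.543,79.449) → (23.381,63.918) → (27.543,48.387) → (38.912,37.018) → (54.443,32.856) → (69.974,37.018) → (81.343,48.387) → (85.505,63.918) (closed)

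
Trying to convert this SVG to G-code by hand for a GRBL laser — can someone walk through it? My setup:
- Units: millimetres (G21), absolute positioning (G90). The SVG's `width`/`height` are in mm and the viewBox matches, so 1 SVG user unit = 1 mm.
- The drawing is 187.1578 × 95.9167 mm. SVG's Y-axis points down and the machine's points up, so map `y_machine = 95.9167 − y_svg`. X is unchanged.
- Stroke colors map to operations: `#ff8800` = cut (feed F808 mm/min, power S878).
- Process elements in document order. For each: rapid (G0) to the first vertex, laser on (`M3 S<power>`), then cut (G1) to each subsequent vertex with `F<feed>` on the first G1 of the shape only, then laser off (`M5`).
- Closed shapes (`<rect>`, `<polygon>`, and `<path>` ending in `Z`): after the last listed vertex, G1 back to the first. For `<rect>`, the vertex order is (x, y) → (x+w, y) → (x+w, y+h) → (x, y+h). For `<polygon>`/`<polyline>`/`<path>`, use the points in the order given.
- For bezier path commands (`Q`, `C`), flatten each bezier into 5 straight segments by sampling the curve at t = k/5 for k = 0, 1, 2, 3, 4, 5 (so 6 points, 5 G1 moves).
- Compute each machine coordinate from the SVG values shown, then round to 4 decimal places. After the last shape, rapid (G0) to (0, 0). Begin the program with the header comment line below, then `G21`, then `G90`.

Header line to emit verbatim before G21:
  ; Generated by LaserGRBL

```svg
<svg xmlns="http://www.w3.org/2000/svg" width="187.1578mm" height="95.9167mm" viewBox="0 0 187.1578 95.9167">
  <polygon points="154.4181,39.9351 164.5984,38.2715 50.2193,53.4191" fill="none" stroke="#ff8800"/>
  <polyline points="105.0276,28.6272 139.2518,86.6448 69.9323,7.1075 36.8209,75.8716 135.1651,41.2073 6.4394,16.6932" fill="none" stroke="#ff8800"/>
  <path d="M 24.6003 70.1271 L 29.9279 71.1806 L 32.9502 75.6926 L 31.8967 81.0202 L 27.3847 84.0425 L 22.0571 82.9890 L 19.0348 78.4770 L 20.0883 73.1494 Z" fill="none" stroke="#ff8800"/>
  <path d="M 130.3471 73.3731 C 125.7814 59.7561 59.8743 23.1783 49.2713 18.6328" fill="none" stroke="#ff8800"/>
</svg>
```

; Generated by LaserGRBL
G21
G90
G0 X154.4181 Y55.9816
M3 S878
G1 X164.5984 Y57.6452 F808
G1 X50.2193 Y42.4976
G1 X154.4181 Y55.9816
M5
G0 X105.0276 Y67.2895
M3 S878
G1 X139.2518 Y9.2719 F808
G1 X69.9323 Y88.8092
G1 X36.8209 Y20.0451
G1 X135.1651 Y54.7094
G1 X6.4394 Y79.2235
M5
G0 X24.6003 Y25.7896
M3 S878
G1 X29.9279 Y24.7361 F808
G1 X32.9502 Y20.2241
G1 X31.8967 Y14.8965
G1 X27.3847 Y11.8742
G1 X22.0571 Y12.9277
G1 X19.0348 Y17.4397
G1 X20.0883 Y22.7673
G1 X24.6003 Y25.7896
M5
G0 X130.3471 Y22.5436
M3 S878
G1 X121.1799 Y33.0292 F808
G1 X102.8897 Y46.3856
G1 X81.0756 Y59.9734
G1 X61.3364 Y71.1527
G1 X49.2713 Y77.2839
M5
G0 X0.0000 Y0.0000

1 u = 1 mm; y_m = 95.9167 − y.

[1] `<polygon>` closed polygon, #ff8800→cut S878 F808: (154.4181,55.9816) → (164.5984,57.6452) → (50.2193,42.4976) → (154.4181,55.9816) (closed)

[2] `<polyline>` open polyline, #ff8800→cut S878 F808: (105.0276,67.2895) → (139.2518,9.2719) → (69.9323,88.8092) → (36.8209,20.0451) → (135.1651,54.7094) → (6.4394,79.2235)

[3] `<path>` regular polygon, #ff8800→cut S878 F808: (24.6003,25.7896) → (29.9279,24.7361) → (32.9502,20.2241) → (31.8967,14.8965) → (27.3847,11.8742) → (22.0571,12.9277) → (19.0348,17.4397) → (20.0883,22.7673) → (24.6003,25.7896) (closed)

[4] `<path>` cubic bezier, #ff8800→cut S878 F808: (130.3471,22.5436) → (121.1799,33.0292) → (102.8897,46.3856) → (81.0756,59.9734) → (61.3364,71.1527) → (49.2713,77.2839)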